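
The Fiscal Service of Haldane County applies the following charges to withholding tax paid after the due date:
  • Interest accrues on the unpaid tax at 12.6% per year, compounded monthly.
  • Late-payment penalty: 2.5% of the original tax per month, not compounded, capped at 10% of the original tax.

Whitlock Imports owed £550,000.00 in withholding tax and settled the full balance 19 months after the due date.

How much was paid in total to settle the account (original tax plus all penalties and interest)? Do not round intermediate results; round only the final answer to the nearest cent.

£725,737.72

Penalty (uncapped): 19 × 2.5% × £550,000.00 = £261,250.00; cap = 10% × £550,000.00 = £55,000.00 → penalty = £55,000.00
Interest (12.6%/yr ÷ 12 = 1.05%/month): £550,000.00 × ((1 + 0.0105)^19 − 1) = £120,737.7175…
Total = £550,000.00 + £55,000.0000 + £120,737.7175… = £725,737.72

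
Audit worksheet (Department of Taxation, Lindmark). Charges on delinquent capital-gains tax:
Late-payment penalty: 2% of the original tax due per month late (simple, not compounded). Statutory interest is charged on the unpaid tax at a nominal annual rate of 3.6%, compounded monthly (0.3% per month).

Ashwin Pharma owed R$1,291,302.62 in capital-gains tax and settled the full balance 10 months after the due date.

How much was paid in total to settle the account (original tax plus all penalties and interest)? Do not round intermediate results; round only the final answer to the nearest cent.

R$1,588,829.41

Late-payment penalty: 10 × 2% × R$1,291,302.62 = R$258,260.52…
Interest: R$1,291,302.62 × ((1 + 0.003)^10 − 1) = R$1,291,302.62 × 0.0304083… = R$39,266.2620…
Total = R$1,291,302.62 + R$258,260.5240 + R$39,266.2620… = R$1,588,829.41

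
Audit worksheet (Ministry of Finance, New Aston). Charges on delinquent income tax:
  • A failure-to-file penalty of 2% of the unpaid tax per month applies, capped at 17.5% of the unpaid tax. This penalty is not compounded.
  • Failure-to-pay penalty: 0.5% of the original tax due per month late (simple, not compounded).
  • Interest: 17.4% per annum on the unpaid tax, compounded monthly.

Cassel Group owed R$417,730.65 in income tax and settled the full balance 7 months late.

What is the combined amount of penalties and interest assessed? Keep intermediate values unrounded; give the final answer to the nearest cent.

Failure-to-file: 7 × 2% × R$417,730.65 = R$58,482.29… (under the 17.5% cap)
Failure-to-pay penalty = 0.5% × R$417,730.65 × 7 mo = R$14,620.57…
Interest (17.4%/yr ÷ 12 = 1.45%/month): R$417,730.65 × ((1 + 0.0145)^7 − 1) = R$44,289.2708…
Penalties + interest = R$73,102.8638… + R$44,289.2708… = R$117,392.13

R$117,392.13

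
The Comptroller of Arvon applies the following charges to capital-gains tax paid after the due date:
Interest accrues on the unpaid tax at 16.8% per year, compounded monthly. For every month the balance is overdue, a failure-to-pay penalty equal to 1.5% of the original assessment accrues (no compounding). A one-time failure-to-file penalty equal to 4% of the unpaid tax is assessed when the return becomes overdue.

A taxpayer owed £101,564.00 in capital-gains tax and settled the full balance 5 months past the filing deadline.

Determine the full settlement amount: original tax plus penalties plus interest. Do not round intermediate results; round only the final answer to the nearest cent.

Failure-to-file penalty: 4% × £101,564.00 = £4,062.56
Failure-to-pay penalty = 1.5% × £101,564.00 × 5 mo = £7,617.30
Interest (16.8%/yr ÷ 12 = 1.4%/month): £101,564.00 × ((1 + 0.014)^5 − 1) = £7,311.3519…
Total = £101,564.00 + £11,679.8600 + £7,311.3519… = £120,555.21

£120,555.21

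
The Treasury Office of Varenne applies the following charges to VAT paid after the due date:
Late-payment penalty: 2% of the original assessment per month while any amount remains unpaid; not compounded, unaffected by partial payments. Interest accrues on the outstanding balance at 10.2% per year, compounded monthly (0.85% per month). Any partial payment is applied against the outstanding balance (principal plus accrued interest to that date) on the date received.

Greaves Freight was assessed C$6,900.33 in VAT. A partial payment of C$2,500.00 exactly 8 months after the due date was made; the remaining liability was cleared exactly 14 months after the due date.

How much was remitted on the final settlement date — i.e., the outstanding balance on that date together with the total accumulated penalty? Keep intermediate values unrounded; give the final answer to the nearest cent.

C$7,070.27

Balance at month 8: C$6,900.3300 × (1 + 0.0085)^8 = C$7,383.7517…
After C$2,500.00 payment: C$7,383.7517… − C$2,500.00 = C$4,883.7517…
Balance at month 14: C$4,883.7517… × (1 + 0.0085)^6 = C$5,138.1761…
Penalty: 14 × 2% × C$6,900.33 = C$1,932.09…
Final settlement = outstanding balance + penalty = C$5,138.1761… + C$1,932.09… = C$7,070.27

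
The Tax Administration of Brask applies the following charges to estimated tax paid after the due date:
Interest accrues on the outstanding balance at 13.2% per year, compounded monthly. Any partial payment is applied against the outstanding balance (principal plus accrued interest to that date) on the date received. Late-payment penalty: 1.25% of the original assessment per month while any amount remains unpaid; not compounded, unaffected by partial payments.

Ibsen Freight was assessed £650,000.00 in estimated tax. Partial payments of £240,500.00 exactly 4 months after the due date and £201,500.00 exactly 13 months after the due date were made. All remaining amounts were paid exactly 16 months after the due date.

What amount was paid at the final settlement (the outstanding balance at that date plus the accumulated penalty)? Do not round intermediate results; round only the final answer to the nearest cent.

£421,878.53

Monthly rate = 13.2% ÷ 12 = 1.1%
Balance at month 4: £650,000.0000 × (1 + 0.011)^4 = £679,075.3701…
After £240,500.00 payment: £679,075.3701… − £240,500.00 = £438,575.3701…
Balance at month 13: £438,575.3701… × (1 + 0.011)^9 = £483,954.6186…
After £201,500.00 payment: £483,954.6186… − £201,500.00 = £282,454.6186…
Balance at month 16: £282,454.6186… × (1 + 0.011)^3 = £291,878.5280…
Penalty: 16 × 1.25% × £650,000.00 = £130,000.00
Final settlement = outstanding balance + penalty = £291,878.5280… + £130,000.00 = £421,878.53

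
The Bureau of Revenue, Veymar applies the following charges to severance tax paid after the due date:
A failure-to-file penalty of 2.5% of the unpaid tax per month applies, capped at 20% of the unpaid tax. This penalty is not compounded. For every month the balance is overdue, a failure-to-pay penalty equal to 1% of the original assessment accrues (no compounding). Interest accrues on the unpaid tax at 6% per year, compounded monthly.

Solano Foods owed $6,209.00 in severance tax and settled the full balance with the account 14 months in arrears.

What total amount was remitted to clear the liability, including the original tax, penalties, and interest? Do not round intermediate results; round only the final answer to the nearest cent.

$8,769.10

Failure-to-file: 14 × 2.5% × $6,209.00 = $2,173.15, capped at 20% × $6,209.00 = $1,241.80
Failure-to-pay penalty: 14 × 1% × $6,209.00 = $869.26
Interest (6%/yr ÷ 12 = 0.5%/month): $6,209.00 × ((1 + 0.005)^14 − 1) = $449.0419…
Total = $6,209.00 + $2,111.0600 + $449.0419… = $8,769.10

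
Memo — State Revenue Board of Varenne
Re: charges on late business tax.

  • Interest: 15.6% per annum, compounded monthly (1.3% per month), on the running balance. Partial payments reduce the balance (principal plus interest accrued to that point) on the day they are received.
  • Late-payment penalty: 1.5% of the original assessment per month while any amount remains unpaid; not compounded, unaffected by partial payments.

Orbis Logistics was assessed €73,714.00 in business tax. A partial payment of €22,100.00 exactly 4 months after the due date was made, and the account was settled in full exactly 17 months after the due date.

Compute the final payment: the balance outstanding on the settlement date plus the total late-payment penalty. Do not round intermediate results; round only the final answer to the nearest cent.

€84,470.85

Balance at month 4: €73,714.0000 × (1 + 0.013)^4 = €77,622.5239…
After €22,100.00 payment: €77,622.5239… − €22,100.00 = €55,522.5239…
Balance at month 17: €55,522.5239… × (1 + 0.013)^13 = €65,673.7763…
Penalty: 17 × 1.5% × €73,714.00 = €18,797.07
Final settlement = outstanding balance + penalty = €65,673.7763… + €18,797.07 = €84,470.85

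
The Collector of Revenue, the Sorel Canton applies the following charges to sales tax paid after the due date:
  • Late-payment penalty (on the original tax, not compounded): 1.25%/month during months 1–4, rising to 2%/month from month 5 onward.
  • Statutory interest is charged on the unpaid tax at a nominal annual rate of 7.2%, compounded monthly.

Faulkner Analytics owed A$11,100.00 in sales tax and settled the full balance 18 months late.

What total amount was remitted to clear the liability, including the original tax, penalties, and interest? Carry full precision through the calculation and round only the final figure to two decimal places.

Penalty, months 1–4: 4 × 1.25% × A$11,100.00 = A$555.00
Penalty, months 5–18: 14 × 2% × A$11,100.00 = A$3,108.00
Interest (7.2%/yr ÷ 12 = 0.6%/month): A$11,100.00 × ((1 + 0.006)^18 − 1) = A$1,261.9400…
Total = A$11,100.00 + A$3,663.0000 + A$1,261.9400… = A$16,024.94

A$16,024.94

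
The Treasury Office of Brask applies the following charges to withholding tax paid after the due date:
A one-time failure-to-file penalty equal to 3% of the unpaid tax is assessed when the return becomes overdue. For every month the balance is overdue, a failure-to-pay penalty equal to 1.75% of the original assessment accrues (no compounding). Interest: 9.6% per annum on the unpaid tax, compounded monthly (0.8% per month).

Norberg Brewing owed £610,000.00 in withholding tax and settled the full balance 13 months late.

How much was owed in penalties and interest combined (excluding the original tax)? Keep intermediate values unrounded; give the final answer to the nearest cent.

£223,651.26

Failure-to-file penalty: 3% × £610,000.00 = £18,300.00
Failure-to-pay penalty: 13 × 1.75% × £610,000.00 = £138,775.00
Interest: £610,000.00 × ((1 + 0.008)^13 − 1) = £610,000.00 × 0.1091414… = £66,576.2560…
Penalties + interest = £157,075.0000 + £66,576.2560… = £223,651.26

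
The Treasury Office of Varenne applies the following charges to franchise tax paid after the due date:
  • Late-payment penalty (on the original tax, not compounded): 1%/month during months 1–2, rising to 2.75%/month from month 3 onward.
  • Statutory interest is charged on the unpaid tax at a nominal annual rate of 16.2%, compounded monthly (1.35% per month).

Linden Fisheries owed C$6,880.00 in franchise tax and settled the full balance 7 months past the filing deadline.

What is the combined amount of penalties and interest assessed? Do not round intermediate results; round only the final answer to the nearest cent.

C$1,760.69

Penalty, months 1–2: 2 × 1% × C$6,880.00 = C$137.60
Penalty, months 3–7: 5 × 2.75% × C$6,880.00 = C$946.00
Interest: C$6,880.00 × ((1 + 0.0135)^7 − 1) = C$6,880.00 × 0.0984145… = C$677.0920…
Penalties + interest = C$1,083.6000 + C$677.0920… = C$1,760.69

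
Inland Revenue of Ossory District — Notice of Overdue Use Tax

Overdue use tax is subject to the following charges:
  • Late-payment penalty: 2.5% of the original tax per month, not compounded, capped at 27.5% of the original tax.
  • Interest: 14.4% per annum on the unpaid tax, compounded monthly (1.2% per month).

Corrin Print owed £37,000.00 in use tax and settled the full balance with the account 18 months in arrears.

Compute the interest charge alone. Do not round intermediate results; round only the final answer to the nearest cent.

Interest: £37,000.00 × ((1 + 0.012)^18 − 1) = £37,000.00 × 0.2395077… = £8,861.7845…

£8,861.78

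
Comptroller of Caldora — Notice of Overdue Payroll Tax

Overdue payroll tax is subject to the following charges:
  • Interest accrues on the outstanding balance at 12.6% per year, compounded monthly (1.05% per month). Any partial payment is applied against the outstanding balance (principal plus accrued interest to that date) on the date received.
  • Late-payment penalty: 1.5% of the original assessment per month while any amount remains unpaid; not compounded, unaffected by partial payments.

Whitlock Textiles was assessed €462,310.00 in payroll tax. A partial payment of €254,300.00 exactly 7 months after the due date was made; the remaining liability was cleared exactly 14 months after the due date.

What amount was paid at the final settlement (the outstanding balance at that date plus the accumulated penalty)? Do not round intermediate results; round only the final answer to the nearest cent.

Balance at month 7: €462,310.0000 × (1 + 0.0105)^7 = €497,379.0775…
After €254,300.00 payment: €497,379.0775… − €254,300.00 = €243,079.0775…
Balance at month 14: €243,079.0775… × (1 + 0.0105)^7 = €261,518.1314…
Penalty: 14 × 1.5% × €462,310.00 = €97,085.10
Final settlement = outstanding balance + penalty = €261,518.1314… + €97,085.10 = €358,603.23

€358,603.23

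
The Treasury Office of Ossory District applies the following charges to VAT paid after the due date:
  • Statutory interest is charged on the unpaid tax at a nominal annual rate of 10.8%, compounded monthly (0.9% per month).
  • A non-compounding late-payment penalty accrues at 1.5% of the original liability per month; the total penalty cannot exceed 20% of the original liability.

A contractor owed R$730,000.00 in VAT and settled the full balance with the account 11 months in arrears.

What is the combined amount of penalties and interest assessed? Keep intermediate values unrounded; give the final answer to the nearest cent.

R$196,061.56

Penalty: 11 × 1.5% × R$730,000.00 = R$120,450.00 (below the 20% cap of R$146,000.00)
Interest: R$730,000.00 × ((1 + 0.009)^11 − 1) = R$730,000.00 × 0.1035775… = R$75,611.5587…
Penalties + interest = R$120,450.0000 + R$75,611.5587… = R$196,061.56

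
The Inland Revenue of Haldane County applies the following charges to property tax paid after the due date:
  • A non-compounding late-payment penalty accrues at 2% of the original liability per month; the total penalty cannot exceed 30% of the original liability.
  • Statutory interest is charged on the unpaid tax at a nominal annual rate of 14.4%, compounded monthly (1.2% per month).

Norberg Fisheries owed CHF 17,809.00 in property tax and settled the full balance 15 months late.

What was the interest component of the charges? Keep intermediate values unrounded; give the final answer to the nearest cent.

Interest: CHF 17,809.00 × ((1 + 0.012)^15 − 1) = CHF 17,809.00 × 0.1959353… = CHF 3,489.4119…

CHF 3,489.41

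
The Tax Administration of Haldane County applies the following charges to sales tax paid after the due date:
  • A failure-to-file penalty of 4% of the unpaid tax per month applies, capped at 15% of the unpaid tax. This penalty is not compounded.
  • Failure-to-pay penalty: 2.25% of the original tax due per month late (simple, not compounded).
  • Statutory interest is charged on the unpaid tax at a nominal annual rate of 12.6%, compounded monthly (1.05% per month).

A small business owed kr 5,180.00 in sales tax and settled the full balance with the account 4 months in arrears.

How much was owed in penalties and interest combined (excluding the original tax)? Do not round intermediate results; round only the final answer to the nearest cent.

Failure-to-file: 4 × 4% × kr 5,180.00 = kr 828.80, capped at 15% × kr 5,180.00 = kr 777.00
Failure-to-pay penalty: 4 × 2.25% × kr 5,180.00 = kr 466.20
Interest: kr 5,180.00 × ((1 + 0.0105)^4 − 1) = kr 5,180.00 × 0.0426661… = kr 221.0106…
Penalties + interest = kr 1,243.2000 + kr 221.0106… = kr 1,464.21

kr 1,464.21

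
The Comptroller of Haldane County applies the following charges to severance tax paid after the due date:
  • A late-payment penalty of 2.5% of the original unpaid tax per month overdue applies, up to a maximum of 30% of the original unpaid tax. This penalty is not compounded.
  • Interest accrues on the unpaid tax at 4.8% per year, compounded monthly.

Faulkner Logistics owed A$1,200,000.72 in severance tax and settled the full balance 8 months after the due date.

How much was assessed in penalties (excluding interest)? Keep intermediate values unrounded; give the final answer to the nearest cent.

A$240,000.14

Penalty: 8 × 2.5% × A$1,200,000.72 = A$240,000.14… (below the 30% cap of A$360,000.22…)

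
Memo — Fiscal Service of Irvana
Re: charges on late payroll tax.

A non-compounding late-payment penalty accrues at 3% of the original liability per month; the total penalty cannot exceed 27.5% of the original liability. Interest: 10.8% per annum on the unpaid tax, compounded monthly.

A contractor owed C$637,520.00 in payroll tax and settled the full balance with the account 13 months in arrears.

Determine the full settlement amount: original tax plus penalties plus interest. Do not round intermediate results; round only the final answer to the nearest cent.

Penalty (uncapped): 13 × 3% × C$637,520.00 = C$248,632.80; cap = 27.5% × C$637,520.00 = C$175,318.00 → penalty = C$175,318.00
Interest (10.8%/yr ÷ 12 = 0.9%/month): C$637,520.00 × ((1 + 0.009)^13 − 1) = C$78,753.6502…
Total = C$637,520.00 + C$175,318.0000 + C$78,753.6502… = C$891,591.65

C$891,591.65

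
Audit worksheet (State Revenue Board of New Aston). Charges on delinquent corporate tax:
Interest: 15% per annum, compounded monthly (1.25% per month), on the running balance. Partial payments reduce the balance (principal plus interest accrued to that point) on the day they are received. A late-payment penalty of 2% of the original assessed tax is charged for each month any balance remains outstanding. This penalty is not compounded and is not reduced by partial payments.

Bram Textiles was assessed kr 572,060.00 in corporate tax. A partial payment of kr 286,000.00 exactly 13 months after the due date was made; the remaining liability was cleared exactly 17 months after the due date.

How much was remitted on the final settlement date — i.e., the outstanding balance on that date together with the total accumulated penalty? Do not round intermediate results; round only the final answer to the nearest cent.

kr 600,503.17

Balance at month 13: kr 572,060.0000 × (1 + 0.0125)^13 = kr 672,321.4948…
After kr 286,000.00 payment: kr 672,321.4948… − kr 286,000.00 = kr 386,321.4948…
Balance at month 17: kr 386,321.4948… × (1 + 0.0125)^4 = kr 406,002.7735…
Penalty: 17 × 2% × kr 572,060.00 = kr 194,500.40
Final settlement = outstanding balance + penalty = kr 406,002.7735… + kr 194,500.40 = kr 600,503.17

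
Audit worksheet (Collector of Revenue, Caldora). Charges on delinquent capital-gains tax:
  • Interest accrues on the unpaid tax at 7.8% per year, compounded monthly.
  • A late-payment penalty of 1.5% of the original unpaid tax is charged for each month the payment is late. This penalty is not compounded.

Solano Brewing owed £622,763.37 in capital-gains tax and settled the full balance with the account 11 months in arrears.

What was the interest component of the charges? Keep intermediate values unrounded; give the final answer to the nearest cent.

Interest (7.8%/yr ÷ 12 = 0.65%/month): £622,763.37 × ((1 + 0.0065)^11 − 1) = £46,003.3169…

£46,003.32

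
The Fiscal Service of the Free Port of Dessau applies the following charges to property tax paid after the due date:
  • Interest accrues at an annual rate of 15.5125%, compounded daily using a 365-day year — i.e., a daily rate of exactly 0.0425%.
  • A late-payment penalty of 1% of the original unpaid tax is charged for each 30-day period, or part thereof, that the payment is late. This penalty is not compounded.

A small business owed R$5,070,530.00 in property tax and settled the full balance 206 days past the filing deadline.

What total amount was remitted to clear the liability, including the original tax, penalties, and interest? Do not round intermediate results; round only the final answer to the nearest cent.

Penalty periods: ⌈206/30⌉ = 7; penalty = 7 × 1% × R$5,070,530.00 = R$354,937.10
Interest: R$5,070,530.00 × ((1 + 0.000425)^206 − 1) = R$5,070,530.00 × 0.09147654… = R$463,834.5264…
Total = R$5,070,530.00 + R$354,937.1000 + R$463,834.5264… = R$5,889,301.63

R$5,889,301.63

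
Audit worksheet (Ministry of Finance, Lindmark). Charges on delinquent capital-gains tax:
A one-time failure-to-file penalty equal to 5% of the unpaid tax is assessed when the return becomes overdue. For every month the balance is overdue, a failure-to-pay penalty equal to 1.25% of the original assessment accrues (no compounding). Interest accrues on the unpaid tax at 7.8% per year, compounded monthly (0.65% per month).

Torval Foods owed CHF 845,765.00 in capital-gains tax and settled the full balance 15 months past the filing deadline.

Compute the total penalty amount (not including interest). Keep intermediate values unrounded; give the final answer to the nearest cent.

Failure-to-file penalty: 5% × CHF 845,765.00 = CHF 42,288.25
Failure-to-pay penalty = 1.25% × CHF 845,765.00 × 15 mo = CHF 158,580.94…
Total penalty = CHF 42,288.25 + CHF 158,580.94… = CHF 200,869.19

CHF 200,869.19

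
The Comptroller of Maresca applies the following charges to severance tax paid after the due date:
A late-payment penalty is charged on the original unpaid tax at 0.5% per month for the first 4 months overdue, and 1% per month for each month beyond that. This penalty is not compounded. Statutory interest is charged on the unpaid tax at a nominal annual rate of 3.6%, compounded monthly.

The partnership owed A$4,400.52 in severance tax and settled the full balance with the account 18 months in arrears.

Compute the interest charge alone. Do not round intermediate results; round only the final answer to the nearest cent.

A$243.79

Interest (3.6%/yr ÷ 12 = 0.3%/month): A$4,400.52 × ((1 + 0.003)^18 − 1) = A$243.7856…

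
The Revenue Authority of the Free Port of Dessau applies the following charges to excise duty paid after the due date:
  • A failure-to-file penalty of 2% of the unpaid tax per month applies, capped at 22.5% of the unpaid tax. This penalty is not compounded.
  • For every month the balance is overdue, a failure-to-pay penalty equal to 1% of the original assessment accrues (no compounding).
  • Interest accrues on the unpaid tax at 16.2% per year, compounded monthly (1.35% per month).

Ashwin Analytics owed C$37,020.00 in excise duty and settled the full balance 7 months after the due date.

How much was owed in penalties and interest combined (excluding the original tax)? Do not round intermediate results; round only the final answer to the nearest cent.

Failure-to-file: 7 × 2% × C$37,020.00 = C$5,182.80 (under the 22.5% cap)
Failure-to-pay penalty = 1% × C$37,020.00 × 7 mo = C$2,591.40
Interest: C$37,020.00 × ((1 + 0.0135)^7 − 1) = C$37,020.00 × 0.0984145… = C$3,643.3061…
Penalties + interest = C$7,774.2000 + C$3,643.3061… = C$11,417.51

C$11,417.51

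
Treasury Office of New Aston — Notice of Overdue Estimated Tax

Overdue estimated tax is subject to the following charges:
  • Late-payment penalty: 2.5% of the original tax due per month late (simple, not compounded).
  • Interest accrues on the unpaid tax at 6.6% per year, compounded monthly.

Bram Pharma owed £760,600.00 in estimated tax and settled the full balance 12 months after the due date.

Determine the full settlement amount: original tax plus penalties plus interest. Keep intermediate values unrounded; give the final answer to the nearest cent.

Late-payment penalty: 12 × 2.5% × £760,600.00 = £228,180.00
Interest (6.6%/yr ÷ 12 = 0.55%/month): £760,600.00 × ((1 + 0.0055)^12 − 1) = £51,746.3253…
Total = £760,600.00 + £228,180.0000 + £51,746.3253… = £1,040,526.33

£1,040,526.33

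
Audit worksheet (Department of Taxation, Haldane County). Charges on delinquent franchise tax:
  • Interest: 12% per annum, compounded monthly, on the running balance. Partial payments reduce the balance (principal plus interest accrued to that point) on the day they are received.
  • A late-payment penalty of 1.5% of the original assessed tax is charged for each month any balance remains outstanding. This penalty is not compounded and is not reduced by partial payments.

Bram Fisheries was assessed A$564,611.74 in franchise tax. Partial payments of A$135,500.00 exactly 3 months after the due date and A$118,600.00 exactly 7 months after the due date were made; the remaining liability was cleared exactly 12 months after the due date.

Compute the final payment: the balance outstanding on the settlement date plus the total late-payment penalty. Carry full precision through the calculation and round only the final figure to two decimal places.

A$465,004.61

Monthly rate = 12% ÷ 12 = 1%
Balance at month 3: A$564,611.7400 × (1 + 0.01)^3 = A$581,720.0403…
After A$135,500.00 payment: A$581,720.0403… − A$135,500.00 = A$446,220.0403…
Balance at month 7: A$446,220.0403… × (1 + 0.01)^4 = A$464,338.3633…
After A$118,600.00 payment: A$464,338.3633… − A$118,600.00 = A$345,738.3633…
Balance at month 12: A$345,738.3633… × (1 + 0.01)^5 = A$363,374.4945…
Penalty: 12 × 1.5% × A$564,611.74 = A$101,630.11…
Final settlement = outstanding balance + penalty = A$363,374.4945… + A$101,630.11… = A$465,004.61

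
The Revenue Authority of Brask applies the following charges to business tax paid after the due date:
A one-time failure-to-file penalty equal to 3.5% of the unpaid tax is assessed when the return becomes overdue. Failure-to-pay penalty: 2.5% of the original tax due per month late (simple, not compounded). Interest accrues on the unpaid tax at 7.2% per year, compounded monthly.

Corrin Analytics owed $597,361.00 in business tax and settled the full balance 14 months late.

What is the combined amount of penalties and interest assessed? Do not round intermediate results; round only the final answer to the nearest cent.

$282,167.01

Failure-to-file penalty: 3.5% × $597,361.00 = $20,907.64…
Failure-to-pay penalty = 2.5% × $597,361.00 × 14 mo = $209,076.35
Interest (7.2%/yr ÷ 12 = 0.6%/month): $597,361.00 × ((1 + 0.006)^14 − 1) = $52,183.0299…
Penalties + interest = $229,983.9850 + $52,183.0299… = $282,167.01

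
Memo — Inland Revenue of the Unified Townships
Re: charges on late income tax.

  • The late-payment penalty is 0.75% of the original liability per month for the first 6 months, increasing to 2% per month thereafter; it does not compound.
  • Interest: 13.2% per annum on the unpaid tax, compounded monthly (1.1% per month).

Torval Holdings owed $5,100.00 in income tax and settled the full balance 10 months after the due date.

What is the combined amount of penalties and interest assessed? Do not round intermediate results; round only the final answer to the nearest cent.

Penalty, months 1–6: 6 × 0.75% × $5,100.00 = $229.50
Penalty, months 7–10: 4 × 2% × $5,100.00 = $408.00
Interest: $5,100.00 × ((1 + 0.011)^10 − 1) = $5,100.00 × 0.1156078… = $589.6000…
Penalties + interest = $637.5000 + $589.6000… = $1,227.10

$1,227.10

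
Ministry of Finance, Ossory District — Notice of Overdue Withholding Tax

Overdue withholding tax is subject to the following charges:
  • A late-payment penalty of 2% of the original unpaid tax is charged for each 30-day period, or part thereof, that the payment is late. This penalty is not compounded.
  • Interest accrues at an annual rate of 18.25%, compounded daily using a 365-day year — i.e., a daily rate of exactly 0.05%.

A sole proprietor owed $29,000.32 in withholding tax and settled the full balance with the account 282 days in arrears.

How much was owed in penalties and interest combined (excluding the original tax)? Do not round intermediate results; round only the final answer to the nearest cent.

Penalty periods: ⌈282/30⌉ = 10; penalty = 10 × 2% × $29,000.32 = $5,800.06…
Interest: $29,000.32 × ((1 + 0.0005)^282 − 1) = $29,000.32 × 0.15138407… = $4,390.1866…
Penalties + interest = $5,800.0640 + $4,390.1866… = $10,190.25

$10,190.25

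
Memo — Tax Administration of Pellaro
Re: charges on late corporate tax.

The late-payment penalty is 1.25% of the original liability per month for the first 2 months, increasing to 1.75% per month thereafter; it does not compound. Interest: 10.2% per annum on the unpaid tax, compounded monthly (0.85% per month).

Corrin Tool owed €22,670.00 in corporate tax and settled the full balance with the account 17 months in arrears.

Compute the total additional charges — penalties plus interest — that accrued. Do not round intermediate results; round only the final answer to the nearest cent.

Penalty, months 1–2: 2 × 1.25% × €22,670.00 = €566.75
Penalty, months 3–17: 15 × 1.75% × €22,670.00 = €5,950.88…
Interest: €22,670.00 × ((1 + 0.0085)^17 − 1) = €22,670.00 × 0.1547563… = €3,508.3255…
Penalties + interest = €6,517.6250 + €3,508.3255… = €10,025.95

€10,025.95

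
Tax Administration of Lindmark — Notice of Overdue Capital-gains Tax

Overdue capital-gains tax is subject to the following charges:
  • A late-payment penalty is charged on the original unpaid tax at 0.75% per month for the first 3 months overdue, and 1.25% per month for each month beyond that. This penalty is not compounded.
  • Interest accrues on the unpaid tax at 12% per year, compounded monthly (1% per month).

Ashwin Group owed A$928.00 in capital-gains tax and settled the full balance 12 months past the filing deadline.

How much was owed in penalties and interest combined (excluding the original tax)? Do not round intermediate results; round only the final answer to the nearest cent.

Penalty, months 1–3: 3 × 0.75% × A$928.00 = A$20.88
Penalty, months 4–12: 9 × 1.25% × A$928.00 = A$104.40
Interest: A$928.00 × ((1 + 0.01)^12 − 1) = A$928.00 × 0.1268250… = A$117.6936…
Penalties + interest = A$125.2800 + A$117.6936… = A$242.97

A$242.97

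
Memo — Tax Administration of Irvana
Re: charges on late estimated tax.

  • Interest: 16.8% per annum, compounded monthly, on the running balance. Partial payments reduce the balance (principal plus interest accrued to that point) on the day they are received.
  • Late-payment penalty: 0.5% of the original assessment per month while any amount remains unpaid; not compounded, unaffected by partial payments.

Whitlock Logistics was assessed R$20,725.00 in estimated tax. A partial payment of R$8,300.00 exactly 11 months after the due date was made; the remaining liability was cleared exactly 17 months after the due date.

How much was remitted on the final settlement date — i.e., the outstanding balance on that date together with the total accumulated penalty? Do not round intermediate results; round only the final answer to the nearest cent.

Monthly rate = 16.8% ÷ 12 = 1.4%
Balance at month 11: R$20,725.0000 × (1 + 0.014)^11 = R$24,149.7169…
After R$8,300.00 payment: R$24,149.7169… − R$8,300.00 = R$15,849.7169…
Balance at month 17: R$15,849.7169… × (1 + 0.014)^6 = R$17,228.5703…
Penalty: 17 × 0.5% × R$20,725.00 = R$1,761.63…
Final settlement = outstanding balance + penalty = R$17,228.5703… + R$1,761.63… = R$18,990.20

R$18,990.20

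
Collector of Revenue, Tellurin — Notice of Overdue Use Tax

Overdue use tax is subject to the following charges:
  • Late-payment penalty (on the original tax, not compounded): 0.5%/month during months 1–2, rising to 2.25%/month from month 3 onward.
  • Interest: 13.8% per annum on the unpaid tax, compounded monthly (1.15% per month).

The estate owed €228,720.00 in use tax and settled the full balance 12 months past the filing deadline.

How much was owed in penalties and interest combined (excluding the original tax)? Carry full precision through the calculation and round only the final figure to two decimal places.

€87,387.49

Penalty, months 1–2: 2 × 0.5% × €228,720.00 = €2,287.20
Penalty, months 3–12: 10 × 2.25% × €228,720.00 = €51,462.00
Interest: €228,720.00 × ((1 + 0.0115)^12 − 1) = €228,720.00 × 0.1470719… = €33,638.2876…
Penalties + interest = €53,749.2000 + €33,638.2876… = €87,387.49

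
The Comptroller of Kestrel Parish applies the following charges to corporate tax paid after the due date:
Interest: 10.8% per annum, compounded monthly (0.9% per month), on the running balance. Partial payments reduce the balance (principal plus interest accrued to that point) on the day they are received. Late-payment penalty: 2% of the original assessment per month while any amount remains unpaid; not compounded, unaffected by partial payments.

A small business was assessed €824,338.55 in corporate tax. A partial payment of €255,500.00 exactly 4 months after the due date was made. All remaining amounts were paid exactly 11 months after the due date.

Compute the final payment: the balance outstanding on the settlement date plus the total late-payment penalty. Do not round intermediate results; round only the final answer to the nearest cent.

Balance at month 4: €824,338.5500 × (1 + 0.009)^4 = €854,417.7755…
After €255,500.00 payment: €854,417.7755… − €255,500.00 = €598,917.7755…
Balance at month 11: €598,917.7755… × (1 + 0.009)^7 = €637,683.7742…
Penalty: 11 × 2% × €824,338.55 = €181,354.48…
Final settlement = outstanding balance + penalty = €637,683.7742… + €181,354.48… = €819,038.26

€819,038.26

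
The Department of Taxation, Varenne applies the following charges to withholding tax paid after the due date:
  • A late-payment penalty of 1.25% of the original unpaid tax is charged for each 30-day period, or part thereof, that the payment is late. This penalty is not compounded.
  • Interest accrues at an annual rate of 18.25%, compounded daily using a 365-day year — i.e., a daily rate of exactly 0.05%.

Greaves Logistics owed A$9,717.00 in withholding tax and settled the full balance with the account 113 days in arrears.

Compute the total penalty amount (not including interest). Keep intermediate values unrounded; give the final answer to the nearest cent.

Penalty periods: ⌈113/30⌉ = 4; penalty = 4 × 1.25% × A$9,717.00 = A$485.85

A$485.85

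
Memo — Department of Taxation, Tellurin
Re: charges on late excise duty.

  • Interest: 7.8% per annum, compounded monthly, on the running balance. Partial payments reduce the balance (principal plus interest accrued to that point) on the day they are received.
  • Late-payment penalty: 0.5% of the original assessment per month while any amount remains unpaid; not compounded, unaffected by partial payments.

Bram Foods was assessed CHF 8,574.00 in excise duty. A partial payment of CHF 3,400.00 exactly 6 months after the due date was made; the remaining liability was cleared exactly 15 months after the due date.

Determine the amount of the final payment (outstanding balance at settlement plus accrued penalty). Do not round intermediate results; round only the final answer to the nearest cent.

Monthly rate = 7.8% ÷ 12 = 0.65%
Balance at month 6: CHF 8,574.0000 × (1 + 0.0065)^6 = CHF 8,913.8671…
After CHF 3,400.00 payment: CHF 8,913.8671… − CHF 3,400.00 = CHF 5,513.8671…
Balance at month 15: CHF 5,513.8671… × (1 + 0.0065)^9 = CHF 5,844.9434…
Penalty: 15 × 0.5% × CHF 8,574.00 = CHF 643.05
Final settlement = outstanding balance + penalty = CHF 5,844.9434… + CHF 643.05 = CHF 6,487.99

CHF 6,487.99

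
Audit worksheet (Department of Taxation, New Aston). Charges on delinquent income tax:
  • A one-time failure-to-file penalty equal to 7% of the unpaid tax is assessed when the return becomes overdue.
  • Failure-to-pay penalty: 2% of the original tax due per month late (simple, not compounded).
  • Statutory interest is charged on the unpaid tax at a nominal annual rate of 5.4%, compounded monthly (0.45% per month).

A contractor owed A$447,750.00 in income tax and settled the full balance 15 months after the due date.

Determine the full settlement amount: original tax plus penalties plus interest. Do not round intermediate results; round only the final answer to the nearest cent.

A$644,611.47

Failure-to-file penalty: 7% × A$447,750.00 = A$31,342.50
Failure-to-pay penalty: 15 × 2% × A$447,750.00 = A$134,325.00
Interest: A$447,750.00 × ((1 + 0.0045)^15 − 1) = A$447,750.00 × 0.0696683… = A$31,193.9711…
Total = A$447,750.00 + A$165,667.5000 + A$31,193.9711… = A$644,611.47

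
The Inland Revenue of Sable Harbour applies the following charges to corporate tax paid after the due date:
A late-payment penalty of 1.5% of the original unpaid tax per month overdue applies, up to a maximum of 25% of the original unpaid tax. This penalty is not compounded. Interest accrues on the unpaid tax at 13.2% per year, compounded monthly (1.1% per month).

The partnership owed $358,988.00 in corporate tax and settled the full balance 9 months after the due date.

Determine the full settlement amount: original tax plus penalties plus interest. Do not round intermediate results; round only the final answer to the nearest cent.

Penalty: 9 × 1.5% × $358,988.00 = $48,463.38 (below the 25% cap of $89,747.00)
Interest: $358,988.00 × ((1 + 0.011)^9 − 1) = $358,988.00 × 0.1034697… = $37,144.3696…
Total = $358,988.00 + $48,463.3800 + $37,144.3696… = $444,595.75

$444,595.75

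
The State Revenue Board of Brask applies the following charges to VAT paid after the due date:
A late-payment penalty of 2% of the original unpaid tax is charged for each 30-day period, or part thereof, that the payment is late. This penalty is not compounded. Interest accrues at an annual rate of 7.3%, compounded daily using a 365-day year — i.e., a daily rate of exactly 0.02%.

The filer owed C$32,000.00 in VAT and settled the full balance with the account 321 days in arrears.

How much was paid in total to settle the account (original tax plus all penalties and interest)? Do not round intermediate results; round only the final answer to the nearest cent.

Penalty periods: ⌈321/30⌉ = 11; penalty = 11 × 2% × C$32,000.00 = C$7,040.00
Interest: C$32,000.00 × ((1 + 0.0002)^321 − 1) = C$32,000.00 × 0.06629879… = C$2,121.5614…
Total = C$32,000.00 + C$7,040.0000 + C$2,121.5614… = C$41,161.56

C$41,161.56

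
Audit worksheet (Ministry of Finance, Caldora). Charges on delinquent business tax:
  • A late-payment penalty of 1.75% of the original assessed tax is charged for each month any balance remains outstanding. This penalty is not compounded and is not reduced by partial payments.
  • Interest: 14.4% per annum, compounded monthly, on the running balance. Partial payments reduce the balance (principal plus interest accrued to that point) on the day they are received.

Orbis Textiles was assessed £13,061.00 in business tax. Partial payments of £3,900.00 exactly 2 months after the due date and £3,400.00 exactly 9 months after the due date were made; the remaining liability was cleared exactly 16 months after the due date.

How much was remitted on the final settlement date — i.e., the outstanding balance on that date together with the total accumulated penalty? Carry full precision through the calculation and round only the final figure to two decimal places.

Monthly rate = 14.4% ÷ 12 = 1.2%
Balance at month 2: £13,061.0000 × (1 + 0.012)^2 = £13,376.3448…
After £3,900.00 payment: £13,376.3448… − £3,900.00 = £9,476.3448…
Balance at month 9: £9,476.3448… × (1 + 0.012)^7 = £10,301.5943…
After £3,400.00 payment: £10,301.5943… − £3,400.00 = £6,901.5943…
Balance at month 16: £6,901.5943… × (1 + 0.012)^7 = £7,502.6211…
Penalty: 16 × 1.75% × £13,061.00 = £3,657.08
Final settlement = outstanding balance + penalty = £7,502.6211… + £3,657.08 = £11,159.70

£11,159.70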